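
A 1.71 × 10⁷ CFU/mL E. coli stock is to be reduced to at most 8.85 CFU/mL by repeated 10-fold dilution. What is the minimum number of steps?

Need 10ⁿ ≥ 1.93 × 10⁶, so n ≥ log(1.93 × 10⁶)/log(10) = 6.29.
Minimum whole steps: n = 7.

7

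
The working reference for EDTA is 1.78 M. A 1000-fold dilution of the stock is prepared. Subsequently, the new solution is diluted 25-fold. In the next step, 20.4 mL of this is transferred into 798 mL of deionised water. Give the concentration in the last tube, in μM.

Overall dilution factor = 1000 × 25 × 40.12 = 1.00 × 10⁶.
1.78 M / 1.00 × 10⁶ = 1.77 × 10⁻⁶ M = 1.77 μM.

1.77 μM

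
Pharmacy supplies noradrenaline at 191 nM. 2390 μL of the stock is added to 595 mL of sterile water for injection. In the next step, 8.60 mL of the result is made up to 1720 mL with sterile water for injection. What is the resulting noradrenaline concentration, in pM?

3.82 pM

Overall dilution factor = 250.0 × 200 = 5.00 × 10⁴.
191 nM / 5.00 × 10⁴ = 3.82 × 10⁻³ nM = 3.82 pM.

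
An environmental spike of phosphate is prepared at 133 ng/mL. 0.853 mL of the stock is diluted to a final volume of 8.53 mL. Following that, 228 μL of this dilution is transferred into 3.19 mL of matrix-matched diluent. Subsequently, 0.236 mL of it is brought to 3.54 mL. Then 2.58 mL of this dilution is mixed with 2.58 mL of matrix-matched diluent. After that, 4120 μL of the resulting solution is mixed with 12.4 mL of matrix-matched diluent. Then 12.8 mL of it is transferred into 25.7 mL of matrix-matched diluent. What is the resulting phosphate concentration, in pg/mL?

2.45 pg/mL

Overall dilution factor = 10 × 14.99 × 15 × 2 × 4.010 × 3.008 = 5.42 × 10⁴.
133 ng/mL / 5.42 × 10⁴ = 2.45 × 10⁻³ ng/mL = 2.45 pg/mL.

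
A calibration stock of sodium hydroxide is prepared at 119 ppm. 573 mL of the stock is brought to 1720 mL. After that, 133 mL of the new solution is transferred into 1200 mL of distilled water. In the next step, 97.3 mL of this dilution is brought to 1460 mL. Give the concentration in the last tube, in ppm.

0.264 ppm

Overall dilution factor = 3.002 × 10.02 × 15.01 = 451.
119 ppm / 451 = 0.264 ppm.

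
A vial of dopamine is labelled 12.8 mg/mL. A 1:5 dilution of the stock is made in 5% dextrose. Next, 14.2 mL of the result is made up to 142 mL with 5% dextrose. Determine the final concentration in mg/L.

256 mg/L

Overall dilution factor = 5 × 10 = 50.0.
12.8 mg/mL / 50.0 = 0.256 mg/mL = 256 mg/L.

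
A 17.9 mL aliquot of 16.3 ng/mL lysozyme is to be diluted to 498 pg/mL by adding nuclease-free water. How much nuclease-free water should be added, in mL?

498 pg/mL = 0.498 ng/mL.
V₂ = C₁V₁/C₂ = 16.3 × 17.9 / 0.498 = 586 mL.
Diluent to add = V₂ − V₁ = 586 − 17.9 = 568 mL.

568 mL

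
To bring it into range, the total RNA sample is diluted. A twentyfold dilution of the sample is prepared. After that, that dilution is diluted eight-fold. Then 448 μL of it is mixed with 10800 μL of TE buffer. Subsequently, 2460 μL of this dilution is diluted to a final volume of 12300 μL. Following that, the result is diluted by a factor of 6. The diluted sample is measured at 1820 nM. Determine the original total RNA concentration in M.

0.219 M

Overall dilution factor = 20 × 8 × 25.11 × 5 × 6 = 1.21 × 10⁵.
Original = 1820 nM × 1.21 × 10⁵ = 2.19 × 10⁸ nM = 0.219 M.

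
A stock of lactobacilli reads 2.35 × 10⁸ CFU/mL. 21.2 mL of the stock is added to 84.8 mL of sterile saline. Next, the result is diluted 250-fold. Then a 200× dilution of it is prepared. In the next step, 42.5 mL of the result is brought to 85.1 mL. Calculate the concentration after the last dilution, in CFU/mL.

469 CFU/mL

Overall dilution factor = 5 × 250 × 200 × 2.002 = 5.01 × 10⁵.
2.35 × 10⁸ CFU/mL / 5.01 × 10⁵ = 469 CFU/mL.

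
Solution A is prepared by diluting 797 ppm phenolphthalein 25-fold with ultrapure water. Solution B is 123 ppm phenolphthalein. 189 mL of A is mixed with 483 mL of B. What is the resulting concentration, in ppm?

C_A = 797 ppm / 25 = 31.9 ppm.
C_mix = (C_A·V_A + C_B·V_B)/(V_A + V_B) = (31.9×189 + 123×483) / 672.0 = 97.4 ppm.

97.4 ppm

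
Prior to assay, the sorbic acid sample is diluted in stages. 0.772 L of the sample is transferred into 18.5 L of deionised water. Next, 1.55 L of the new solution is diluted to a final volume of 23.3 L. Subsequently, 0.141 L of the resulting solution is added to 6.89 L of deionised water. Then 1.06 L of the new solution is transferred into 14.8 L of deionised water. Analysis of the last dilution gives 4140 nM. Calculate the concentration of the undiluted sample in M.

Overall dilution factor = 24.96 × 15.03 × 49.87 × 14.96 = 2.80 × 10⁵.
Original = 4140 nM × 2.80 × 10⁵ = 1.16 × 10⁹ nM = 1.16 M.

1.16 M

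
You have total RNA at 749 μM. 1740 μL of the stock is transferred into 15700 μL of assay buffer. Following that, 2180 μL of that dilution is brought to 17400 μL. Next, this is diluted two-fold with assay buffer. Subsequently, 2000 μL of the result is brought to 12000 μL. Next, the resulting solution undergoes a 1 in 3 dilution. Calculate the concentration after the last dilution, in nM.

Overall dilution factor = 10.02 × 7.982 × 2 × 6 × 3 = 2880.
749 μM / 2880 = 0.260 μM = 260 nM.

260 nM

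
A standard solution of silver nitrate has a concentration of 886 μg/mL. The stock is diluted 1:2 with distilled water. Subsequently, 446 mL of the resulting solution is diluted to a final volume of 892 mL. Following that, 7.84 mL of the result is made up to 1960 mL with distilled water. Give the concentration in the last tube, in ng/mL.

886 ng/mL

Overall dilution factor = 2 × 2 × 250 = 1000.
886 μg/mL / 1000 = 0.886 μg/mL = 886 ng/mL.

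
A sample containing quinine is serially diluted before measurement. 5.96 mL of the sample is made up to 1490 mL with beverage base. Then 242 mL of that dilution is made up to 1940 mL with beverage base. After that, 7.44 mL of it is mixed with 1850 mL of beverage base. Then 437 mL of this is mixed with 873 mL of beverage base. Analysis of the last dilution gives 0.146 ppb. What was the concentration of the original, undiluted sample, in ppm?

219 ppm

Overall dilution factor = 250 × 8.017 × 249.7 × 2.998 = 1.50 × 10⁶.
Original = 0.146 ppb × 1.50 × 10⁶ = 2.19 × 10⁵ ppb = 219 ppm.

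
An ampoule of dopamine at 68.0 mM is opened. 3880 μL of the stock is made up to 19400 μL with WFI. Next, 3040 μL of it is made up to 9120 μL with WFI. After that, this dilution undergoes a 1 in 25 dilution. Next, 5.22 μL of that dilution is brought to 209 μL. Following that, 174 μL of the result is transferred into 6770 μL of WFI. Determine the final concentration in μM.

Overall dilution factor = 5 × 3 × 25 × 40.04 × 39.91 = 5.99 × 10⁵.
68.0 mM / 5.99 × 10⁵ = 1.13 × 10⁻⁴ mM = 0.113 μM.

0.113 μM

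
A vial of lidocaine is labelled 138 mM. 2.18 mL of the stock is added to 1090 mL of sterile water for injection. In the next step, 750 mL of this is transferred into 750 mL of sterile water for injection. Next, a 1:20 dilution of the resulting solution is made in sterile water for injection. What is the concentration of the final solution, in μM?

6.89 μM

Overall dilution factor = 501 × 2 × 20 = 2.00 × 10⁴.
138 mM / 2.00 × 10⁴ = 6.89 × 10⁻³ mM = 6.89 μM.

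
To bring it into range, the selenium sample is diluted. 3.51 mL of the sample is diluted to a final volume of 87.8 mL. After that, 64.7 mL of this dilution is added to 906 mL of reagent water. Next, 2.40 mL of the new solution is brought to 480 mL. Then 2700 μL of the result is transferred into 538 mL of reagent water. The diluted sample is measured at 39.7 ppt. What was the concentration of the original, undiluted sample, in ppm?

597 ppm

Overall dilution factor = 25.01 × 15.00 × 200 × 200.3 = 1.50 × 10⁷.
Original = 39.7 ppt × 1.50 × 10⁷ = 5.97 × 10⁸ ppt = 597 ppm.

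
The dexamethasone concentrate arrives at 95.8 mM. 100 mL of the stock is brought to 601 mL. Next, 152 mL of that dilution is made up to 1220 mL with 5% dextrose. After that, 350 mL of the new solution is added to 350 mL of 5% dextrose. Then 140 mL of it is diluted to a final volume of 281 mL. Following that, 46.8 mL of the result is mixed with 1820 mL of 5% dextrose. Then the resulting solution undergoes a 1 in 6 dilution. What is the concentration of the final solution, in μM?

2.07 μM

Overall dilution factor = 6.010 × 8.026 × 2 × 2.007 × 39.89 × 6 = 4.63 × 10⁴.
95.8 mM / 4.63 × 10⁴ = 2.07 × 10⁻³ mM = 2.07 μM.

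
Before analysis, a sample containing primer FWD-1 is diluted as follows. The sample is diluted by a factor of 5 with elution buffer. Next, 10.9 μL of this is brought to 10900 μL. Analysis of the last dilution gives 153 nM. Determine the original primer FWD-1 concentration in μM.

765 μM

Overall dilution factor = 5 × 1000 = 5000.
Original = 153 nM × 5000 = 7.65 × 10⁵ nM = 765 μM.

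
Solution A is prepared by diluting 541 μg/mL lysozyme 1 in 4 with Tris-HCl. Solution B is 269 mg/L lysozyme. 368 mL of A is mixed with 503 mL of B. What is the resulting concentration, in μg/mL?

212 μg/mL

C_A = 541 μg/mL / 4 = 135 μg/mL.
C_B = 269 mg/L = 269 μg/mL.
C_mix = (C_A·V_A + C_B·V_B)/(V_A + V_B) = (135×368 + 269×503) / 871.0 = 212 μg/mL.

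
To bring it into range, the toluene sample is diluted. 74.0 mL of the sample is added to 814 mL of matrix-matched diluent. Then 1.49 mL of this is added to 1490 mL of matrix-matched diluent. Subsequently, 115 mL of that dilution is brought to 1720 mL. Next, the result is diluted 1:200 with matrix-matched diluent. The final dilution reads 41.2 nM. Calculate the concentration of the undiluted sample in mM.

Overall dilution factor = 12 × 1001 × 14.96 × 200 = 3.59 × 10⁷.
Original = 41.2 nM × 3.59 × 10⁷ = 1.48 × 10⁹ nM = 1480 mM.

1480 mM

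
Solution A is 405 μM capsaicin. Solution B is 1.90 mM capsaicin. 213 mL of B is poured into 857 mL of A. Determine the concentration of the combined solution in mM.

0.703 mM

C_B = 1.90 mM = 1900 μM.
C_mix = (C_A·V_A + C_B·V_B)/(V_A + V_B) = (405×857 + 1900×213) / 1070 = 703 μM = 0.703 mM.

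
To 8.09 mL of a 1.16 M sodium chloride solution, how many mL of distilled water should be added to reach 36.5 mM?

249 mL

36.5 mM = 0.0365 M.
V₂ = C₁V₁/C₂ = 1.16 × 8.09 / 0.0365 = 257 mL.
Diluent to add = V₂ − V₁ = 257 − 8.09 = 249 mL.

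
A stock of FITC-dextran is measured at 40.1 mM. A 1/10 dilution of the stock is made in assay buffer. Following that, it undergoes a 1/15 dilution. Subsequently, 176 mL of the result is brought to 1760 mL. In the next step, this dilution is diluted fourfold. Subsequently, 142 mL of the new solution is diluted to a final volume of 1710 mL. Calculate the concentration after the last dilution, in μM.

Overall dilution factor = 10 × 15 × 10 × 4 × 12.04 = 7.23 × 10⁴.
40.1 mM / 7.23 × 10⁴ = 5.55 × 10⁻⁴ mM = 0.555 μM.

0.555 μM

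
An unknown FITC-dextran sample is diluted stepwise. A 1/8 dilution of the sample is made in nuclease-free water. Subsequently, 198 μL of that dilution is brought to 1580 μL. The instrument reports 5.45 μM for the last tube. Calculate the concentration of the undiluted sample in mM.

Overall dilution factor = 8 × 7.980 = 63.8.
Original = 5.45 μM × 63.8 = 348 μM = 0.348 mM.

0.348 mM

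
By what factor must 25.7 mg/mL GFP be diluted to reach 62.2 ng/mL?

Factor = C₀/C_target = 25.7 mg/mL / 62.2 ng/mL = 4.13 × 10⁵.

4.13 × 10⁵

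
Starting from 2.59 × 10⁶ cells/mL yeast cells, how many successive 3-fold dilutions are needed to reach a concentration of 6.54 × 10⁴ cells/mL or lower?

4

Need 3ⁿ ≥ 39.6, so n ≥ log(39.6)/log(3) = 3.35.
Minimum whole steps: n = 4.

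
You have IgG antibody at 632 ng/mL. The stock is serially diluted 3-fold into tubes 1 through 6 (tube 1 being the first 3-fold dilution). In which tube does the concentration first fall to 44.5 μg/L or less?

tube 3

Tube n has concentration 632 ng/mL / 3ⁿ.
Need 3ⁿ ≥ 632 ng/mL / 44.5 μg/L = 14.2, so n ≥ 2.42.
First such tube: n = 3.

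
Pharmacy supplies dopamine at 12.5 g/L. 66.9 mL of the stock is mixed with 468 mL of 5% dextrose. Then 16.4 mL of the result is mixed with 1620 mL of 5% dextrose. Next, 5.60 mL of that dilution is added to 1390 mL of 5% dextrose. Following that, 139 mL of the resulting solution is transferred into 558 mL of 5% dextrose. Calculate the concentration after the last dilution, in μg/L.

12.5 μg/L

Overall dilution factor = 7.996 × 99.78 × 249.2 × 5.014 = 9.97 × 10⁵.
12.5 g/L / 9.97 × 10⁵ = 1.25 × 10⁻⁵ g/L = 12.5 μg/L.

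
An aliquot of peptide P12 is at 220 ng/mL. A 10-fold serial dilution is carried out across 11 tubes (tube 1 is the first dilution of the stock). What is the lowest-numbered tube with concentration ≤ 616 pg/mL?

tube 3

Tube n has concentration 220 ng/mL / 10ⁿ.
Need 10ⁿ ≥ 220 ng/mL / 616 pg/mL = 357, so n ≥ 2.55.
First such tube: n = 3.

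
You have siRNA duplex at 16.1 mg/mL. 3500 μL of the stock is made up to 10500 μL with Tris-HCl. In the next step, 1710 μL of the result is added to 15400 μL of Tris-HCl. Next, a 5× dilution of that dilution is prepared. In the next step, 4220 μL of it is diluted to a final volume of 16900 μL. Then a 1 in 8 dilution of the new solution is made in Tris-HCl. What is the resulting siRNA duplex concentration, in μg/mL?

3.35 μg/mL

Overall dilution factor = 3 × 10.01 × 5 × 4.005 × 8 = 4808.
16.1 mg/mL / 4808 = 3.35 × 10⁻³ mg/mL = 3.35 μg/mL.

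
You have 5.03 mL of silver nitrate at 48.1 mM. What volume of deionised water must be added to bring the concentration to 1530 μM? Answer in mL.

153 mL

1530 μM = 1.53 mM.
V₂ = C₁V₁/C₂ = 48.1 × 5.03 / 1.53 = 158 mL.
Diluent to add = V₂ − V₁ = 158 − 5.03 = 153 mL.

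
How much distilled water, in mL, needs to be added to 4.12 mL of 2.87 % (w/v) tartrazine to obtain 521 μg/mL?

521 μg/mL = 0.0521 % (w/v).
V₂ = C₁V₁/C₂ = 2.87 × 4.12 / 0.0521 = 227 mL.
Diluent to add = V₂ − V₁ = 227 − 4.12 = 223 mL.

223 mL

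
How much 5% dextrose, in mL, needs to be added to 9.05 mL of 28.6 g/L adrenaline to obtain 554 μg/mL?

554 μg/mL = 0.554 g/L.
V₂ = C₁V₁/C₂ = 28.6 × 9.05 / 0.554 = 467 mL.
Diluent to add = V₂ − V₁ = 467 − 9.05 = 458 mL.

458 mL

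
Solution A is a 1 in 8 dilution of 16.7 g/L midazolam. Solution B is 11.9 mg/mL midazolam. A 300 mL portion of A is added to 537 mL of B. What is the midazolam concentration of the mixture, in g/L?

C_A = 16.7 g/L / 8 = 2.09 g/L.
C_B = 11.9 mg/mL = 11.9 g/L.
C_mix = (C_A·V_A + C_B·V_B)/(V_A + V_B) = (2.09×300 + 11.9×537) / 837.0 = 8.38 g/L.

8.38 g/L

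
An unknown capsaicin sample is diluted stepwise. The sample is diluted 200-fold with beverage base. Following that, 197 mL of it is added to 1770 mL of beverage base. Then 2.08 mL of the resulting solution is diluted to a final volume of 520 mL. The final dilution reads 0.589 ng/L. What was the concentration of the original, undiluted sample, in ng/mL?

294 ng/mL

Overall dilution factor = 200 × 9.985 × 250 = 4.99 × 10⁵.
Original = 0.589 ng/L × 4.99 × 10⁵ = 2.94 × 10⁵ ng/L = 294 ng/mL.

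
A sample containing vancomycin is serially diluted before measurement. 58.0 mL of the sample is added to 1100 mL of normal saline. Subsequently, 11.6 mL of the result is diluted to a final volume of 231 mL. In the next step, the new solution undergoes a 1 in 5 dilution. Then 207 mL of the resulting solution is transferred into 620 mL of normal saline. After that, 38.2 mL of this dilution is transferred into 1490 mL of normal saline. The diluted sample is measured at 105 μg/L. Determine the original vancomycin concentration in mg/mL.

33.4 mg/mL

Overall dilution factor = 19.97 × 19.91 × 5 × 3.995 × 40.01 = 3.18 × 10⁵.
Original = 105 μg/L × 3.18 × 10⁵ = 3.34 × 10⁷ μg/L = 33.4 mg/mL.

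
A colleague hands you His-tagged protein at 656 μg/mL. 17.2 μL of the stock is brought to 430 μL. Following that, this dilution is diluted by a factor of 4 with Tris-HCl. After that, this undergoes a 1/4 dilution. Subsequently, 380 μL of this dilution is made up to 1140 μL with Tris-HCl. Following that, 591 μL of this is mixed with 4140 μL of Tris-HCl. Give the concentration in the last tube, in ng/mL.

68.3 ng/mL

Overall dilution factor = 25 × 4 × 4 × 3 × 8.005 = 9606.
656 μg/mL / 9606 = 0.0683 μg/mL = 68.3 ng/mL.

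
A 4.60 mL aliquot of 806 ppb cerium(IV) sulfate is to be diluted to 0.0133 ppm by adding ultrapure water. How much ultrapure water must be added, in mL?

0.0133 ppm = 13.3 ppb.
V₂ = C₁V₁/C₂ = 806 × 4.60 / 13.3 = 279 mL.
Diluent to add = V₂ − V₁ = 279 − 4.60 = 274 mL.

274 mL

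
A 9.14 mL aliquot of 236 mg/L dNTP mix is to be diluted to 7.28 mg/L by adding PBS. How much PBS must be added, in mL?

V₂ = C₁V₁/C₂ = 236 × 9.14 / 7.28 = 296 mL.
Diluent to add = V₂ − V₁ = 296 − 9.14 = 287 mL.

287 mL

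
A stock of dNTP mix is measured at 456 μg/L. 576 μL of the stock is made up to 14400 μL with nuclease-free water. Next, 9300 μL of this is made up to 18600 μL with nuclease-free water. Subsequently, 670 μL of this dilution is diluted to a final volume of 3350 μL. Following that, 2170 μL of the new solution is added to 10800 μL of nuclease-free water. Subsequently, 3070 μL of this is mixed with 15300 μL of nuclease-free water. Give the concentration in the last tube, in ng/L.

Overall dilution factor = 25 × 2 × 5 × 5.977 × 5.984 = 8941.
456 μg/L / 8941 = 0.0510 μg/L = 51.0 ng/L.

51.0 ng/L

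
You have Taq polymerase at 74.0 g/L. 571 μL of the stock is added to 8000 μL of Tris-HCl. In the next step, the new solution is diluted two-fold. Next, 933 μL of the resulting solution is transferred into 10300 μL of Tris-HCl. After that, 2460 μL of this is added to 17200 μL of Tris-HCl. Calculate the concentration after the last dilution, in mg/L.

25.6 mg/L

Overall dilution factor = 15.01 × 2 × 12.04 × 7.992 = 2889.
74.0 g/L / 2889 = 0.0256 g/L = 25.6 mg/L.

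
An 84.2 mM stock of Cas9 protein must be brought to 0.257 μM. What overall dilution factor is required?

Factor = C₀/C_target = 84.2 mM / 0.257 μM = 3.28 × 10⁵.

3.28 × 10⁵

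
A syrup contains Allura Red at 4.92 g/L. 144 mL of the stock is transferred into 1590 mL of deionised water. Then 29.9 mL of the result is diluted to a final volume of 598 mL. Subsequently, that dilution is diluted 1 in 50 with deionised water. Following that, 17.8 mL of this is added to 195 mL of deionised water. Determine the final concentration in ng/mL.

Overall dilution factor = 12.04 × 20 × 50 × 11.96 = 1.44 × 10⁵.
4.92 g/L / 1.44 × 10⁵ = 3.42 × 10⁻⁵ g/L = 34.2 ng/mL.

34.2 ng/mL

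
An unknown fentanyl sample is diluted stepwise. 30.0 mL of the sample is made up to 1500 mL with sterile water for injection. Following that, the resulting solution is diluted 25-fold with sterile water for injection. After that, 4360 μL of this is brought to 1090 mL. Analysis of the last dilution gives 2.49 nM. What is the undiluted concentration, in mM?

Overall dilution factor = 50 × 25 × 250 = 3.12 × 10⁵.
Original = 2.49 nM × 3.12 × 10⁵ = 7.78 × 10⁵ nM = 0.778 mM.

0.778 mM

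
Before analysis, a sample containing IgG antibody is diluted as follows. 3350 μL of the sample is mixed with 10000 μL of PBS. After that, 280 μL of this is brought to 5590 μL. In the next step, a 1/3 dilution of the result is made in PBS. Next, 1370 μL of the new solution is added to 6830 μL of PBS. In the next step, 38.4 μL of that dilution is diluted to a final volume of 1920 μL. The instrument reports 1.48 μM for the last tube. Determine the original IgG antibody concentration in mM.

106 mM

Overall dilution factor = 3.985 × 19.96 × 3 × 5.985 × 50 = 7.14 × 10⁴.
Original = 1.48 μM × 7.14 × 10⁴ = 1.06 × 10⁵ μM = 106 mM.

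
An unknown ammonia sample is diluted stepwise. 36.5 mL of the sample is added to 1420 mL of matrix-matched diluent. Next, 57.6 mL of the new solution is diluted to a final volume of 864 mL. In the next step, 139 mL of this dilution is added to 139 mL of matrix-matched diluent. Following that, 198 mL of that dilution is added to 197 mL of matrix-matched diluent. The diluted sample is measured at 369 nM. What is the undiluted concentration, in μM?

Overall dilution factor = 39.90 × 15 × 2 × 1.995 = 2388.
Original = 369 nM × 2388 = 8.81 × 10⁵ nM = 881 μM.

881 μM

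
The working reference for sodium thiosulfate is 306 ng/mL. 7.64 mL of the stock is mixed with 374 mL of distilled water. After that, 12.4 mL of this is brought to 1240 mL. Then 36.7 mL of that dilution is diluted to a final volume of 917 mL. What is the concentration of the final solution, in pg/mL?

2.45 pg/mL

Overall dilution factor = 49.95 × 100 × 24.99 = 1.25 × 10⁵.
306 ng/mL / 1.25 × 10⁵ = 2.45 × 10⁻³ ng/mL = 2.45 pg/mL.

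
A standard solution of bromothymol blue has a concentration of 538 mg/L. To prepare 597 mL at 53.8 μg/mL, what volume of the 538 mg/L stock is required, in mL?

53.8 μg/mL = 53.8 mg/L.
V₁ = C₂V₂/C₁ = 53.8 × 597 / 538 = 59.7 mL.

59.7 mL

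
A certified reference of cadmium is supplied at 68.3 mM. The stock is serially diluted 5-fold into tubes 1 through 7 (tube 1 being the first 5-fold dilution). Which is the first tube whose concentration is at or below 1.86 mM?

Tube n has concentration 68.3 mM / 5ⁿ.
Need 5ⁿ ≥ 68.3 mM / 1.86 mM = 36.7, so n ≥ 2.24.
First such tube: n = 3.

tube 3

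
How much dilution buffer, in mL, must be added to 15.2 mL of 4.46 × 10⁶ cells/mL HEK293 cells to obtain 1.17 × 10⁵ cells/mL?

564 mL

V₂ = C₁V₁/C₂ = 4.46 × 10⁶ × 15.2 / 1.17 × 10⁵ = 579 mL.
Diluent to add = V₂ − V₁ = 579 − 15.2 = 564 mL.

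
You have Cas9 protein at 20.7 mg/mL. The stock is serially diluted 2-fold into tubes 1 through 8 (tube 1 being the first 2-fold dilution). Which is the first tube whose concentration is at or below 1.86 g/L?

tube 4

Tube n has concentration 20.7 mg/mL / 2ⁿ.
Need 2ⁿ ≥ 20.7 mg/mL / 1.86 g/L = 11.1, so n ≥ 3.48.
First such tube: n = 4.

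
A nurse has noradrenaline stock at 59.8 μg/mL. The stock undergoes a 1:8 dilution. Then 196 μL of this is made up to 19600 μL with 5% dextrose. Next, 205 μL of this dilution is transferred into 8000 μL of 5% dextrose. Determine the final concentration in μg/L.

1.87 μg/L

Overall dilution factor = 8 × 100 × 40.02 = 3.20 × 10⁴.
59.8 μg/mL / 3.20 × 10⁴ = 1.87 × 10⁻³ μg/mL = 1.87 μg/L.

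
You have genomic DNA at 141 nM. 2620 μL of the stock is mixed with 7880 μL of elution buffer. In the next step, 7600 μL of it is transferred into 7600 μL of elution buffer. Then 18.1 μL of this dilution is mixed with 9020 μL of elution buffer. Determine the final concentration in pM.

35.2 pM

Overall dilution factor = 4.008 × 2 × 499.3 = 4002.
141 nM / 4002 = 0.0352 nM = 35.2 pM.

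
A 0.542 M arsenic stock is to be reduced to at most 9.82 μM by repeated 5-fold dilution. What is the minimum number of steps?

Need 5ⁿ ≥ 5.52 × 10⁴, so n ≥ log(5.52 × 10⁴)/log(5) = 6.78.
Minimum whole steps: n = 7.

7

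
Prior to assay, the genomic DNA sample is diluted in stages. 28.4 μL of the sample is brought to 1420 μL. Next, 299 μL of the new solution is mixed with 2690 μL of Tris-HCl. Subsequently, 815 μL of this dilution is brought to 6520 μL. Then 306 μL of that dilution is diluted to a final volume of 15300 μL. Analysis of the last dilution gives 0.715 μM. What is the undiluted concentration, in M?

0.143 M

Overall dilution factor = 50 × 9.997 × 8 × 50 = 2.00 × 10⁵.
Original = 0.715 μM × 2.00 × 10⁵ = 1.43 × 10⁵ μM = 0.143 M.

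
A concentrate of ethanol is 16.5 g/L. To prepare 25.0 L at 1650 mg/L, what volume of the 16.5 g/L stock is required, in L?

2.50 L

1650 mg/L = 1.65 g/L.
V₁ = C₂V₂/C₁ = 1.65 × 25.0 / 16.5 = 2.50 L.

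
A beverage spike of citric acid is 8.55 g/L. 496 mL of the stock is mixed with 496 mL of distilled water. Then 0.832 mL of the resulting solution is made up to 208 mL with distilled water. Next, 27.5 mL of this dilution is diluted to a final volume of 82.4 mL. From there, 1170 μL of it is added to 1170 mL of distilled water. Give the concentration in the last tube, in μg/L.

5.70 μg/L

Overall dilution factor = 2 × 250 × 2.996 × 1001 = 1.50 × 10⁶.
8.55 g/L / 1.50 × 10⁶ = 5.70 × 10⁻⁶ g/L = 5.70 μg/L.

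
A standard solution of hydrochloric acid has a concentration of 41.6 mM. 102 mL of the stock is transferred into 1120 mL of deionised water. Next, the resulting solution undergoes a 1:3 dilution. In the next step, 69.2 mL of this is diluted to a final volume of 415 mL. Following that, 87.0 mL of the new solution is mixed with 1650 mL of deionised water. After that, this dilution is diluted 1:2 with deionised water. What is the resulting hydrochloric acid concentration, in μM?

Overall dilution factor = 11.98 × 3 × 5.997 × 19.97 × 2 = 8607.
41.6 mM / 8607 = 4.83 × 10⁻³ mM = 4.83 μM.

4.83 μM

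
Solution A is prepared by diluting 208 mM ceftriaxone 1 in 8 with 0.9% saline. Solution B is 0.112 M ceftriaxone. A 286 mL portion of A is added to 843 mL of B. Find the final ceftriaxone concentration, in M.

0.0902 M

C_A = 208 mM / 8 = 26.0 mM.
C_B = 0.112 M = 112 mM.
C_mix = (C_A·V_A + C_B·V_B)/(V_A + V_B) = (26.0×286 + 112×843) / 1129 = 90.2 mM = 0.0902 M.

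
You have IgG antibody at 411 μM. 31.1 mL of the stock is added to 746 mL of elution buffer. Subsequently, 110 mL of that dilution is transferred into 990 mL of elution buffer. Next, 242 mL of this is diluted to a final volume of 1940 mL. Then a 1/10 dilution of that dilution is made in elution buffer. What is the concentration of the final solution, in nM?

Overall dilution factor = 24.99 × 10 × 8.017 × 10 = 2.00 × 10⁴.
411 μM / 2.00 × 10⁴ = 0.0205 μM = 20.5 nM.

20.5 nM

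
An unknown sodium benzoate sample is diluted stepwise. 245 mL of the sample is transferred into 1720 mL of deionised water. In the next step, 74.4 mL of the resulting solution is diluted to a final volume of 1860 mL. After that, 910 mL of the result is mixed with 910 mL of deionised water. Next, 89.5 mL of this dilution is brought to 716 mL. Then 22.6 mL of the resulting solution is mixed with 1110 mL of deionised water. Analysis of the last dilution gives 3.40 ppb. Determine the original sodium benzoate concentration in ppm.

547 ppm

Overall dilution factor = 8.020 × 25 × 2 × 8 × 50.12 = 1.61 × 10⁵.
Original = 3.40 ppb × 1.61 × 10⁵ = 5.47 × 10⁵ ppb = 547 ppm.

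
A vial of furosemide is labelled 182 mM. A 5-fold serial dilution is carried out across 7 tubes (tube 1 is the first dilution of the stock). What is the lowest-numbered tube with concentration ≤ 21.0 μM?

Tube n has concentration 182 mM / 5ⁿ.
Need 5ⁿ ≥ 182 mM / 21.0 μM = 8667, so n ≥ 5.63.
First such tube: n = 6.

tube 6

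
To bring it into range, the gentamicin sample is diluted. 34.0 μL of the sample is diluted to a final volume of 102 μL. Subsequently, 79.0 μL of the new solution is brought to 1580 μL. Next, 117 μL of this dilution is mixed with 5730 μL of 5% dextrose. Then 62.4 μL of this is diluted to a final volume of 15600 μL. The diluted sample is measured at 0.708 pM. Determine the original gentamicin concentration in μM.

0.531 μM

Overall dilution factor = 3 × 20 × 49.97 × 250 = 7.50 × 10⁵.
Original = 0.708 pM × 7.50 × 10⁵ = 5.31 × 10⁵ pM = 0.531 μM.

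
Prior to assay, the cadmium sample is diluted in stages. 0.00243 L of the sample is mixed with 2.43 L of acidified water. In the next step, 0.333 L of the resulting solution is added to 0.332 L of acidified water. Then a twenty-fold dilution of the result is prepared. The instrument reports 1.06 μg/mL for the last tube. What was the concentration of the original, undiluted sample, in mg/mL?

Overall dilution factor = 1001 × 1.997 × 20 = 4.00 × 10⁴.
Original = 1.06 μg/mL × 4.00 × 10⁴ = 4.24 × 10⁴ μg/mL = 42.4 mg/mL.

42.4 mg/mL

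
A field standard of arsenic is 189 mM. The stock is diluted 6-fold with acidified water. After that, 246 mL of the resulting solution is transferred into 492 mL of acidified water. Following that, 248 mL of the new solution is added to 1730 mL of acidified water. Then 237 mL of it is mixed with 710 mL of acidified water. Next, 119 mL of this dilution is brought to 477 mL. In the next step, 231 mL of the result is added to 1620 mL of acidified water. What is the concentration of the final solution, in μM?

Overall dilution factor = 6 × 3 × 7.976 × 3.996 × 4.008 × 8.013 = 1.84 × 10⁴.
189 mM / 1.84 × 10⁴ = 0.0103 mM = 10.3 μM.

10.3 μM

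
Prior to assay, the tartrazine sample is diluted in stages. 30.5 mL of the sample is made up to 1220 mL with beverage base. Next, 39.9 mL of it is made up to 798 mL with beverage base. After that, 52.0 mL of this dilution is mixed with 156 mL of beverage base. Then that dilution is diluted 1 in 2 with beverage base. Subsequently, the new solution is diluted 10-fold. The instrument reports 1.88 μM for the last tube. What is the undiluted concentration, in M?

0.120 M

Overall dilution factor = 40 × 20 × 4 × 2 × 10 = 6.40 × 10⁴.
Original = 1.88 μM × 6.40 × 10⁴ = 1.20 × 10⁵ μM = 0.120 M.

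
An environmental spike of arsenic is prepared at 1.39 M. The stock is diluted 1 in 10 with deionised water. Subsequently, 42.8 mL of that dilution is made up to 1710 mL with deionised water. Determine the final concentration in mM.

3.48 mM

Overall dilution factor = 10 × 39.95 = 400.
1.39 M / 400 = 3.48 × 10⁻³ M = 3.48 mM.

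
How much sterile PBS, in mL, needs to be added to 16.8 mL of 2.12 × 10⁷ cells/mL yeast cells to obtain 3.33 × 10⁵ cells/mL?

V₂ = C₁V₁/C₂ = 2.12 × 10⁷ × 16.8 / 3.33 × 10⁵ = 1070 mL.
Diluent to add = V₂ − V₁ = 1070 − 16.8 = 1050 mL.

1050 mL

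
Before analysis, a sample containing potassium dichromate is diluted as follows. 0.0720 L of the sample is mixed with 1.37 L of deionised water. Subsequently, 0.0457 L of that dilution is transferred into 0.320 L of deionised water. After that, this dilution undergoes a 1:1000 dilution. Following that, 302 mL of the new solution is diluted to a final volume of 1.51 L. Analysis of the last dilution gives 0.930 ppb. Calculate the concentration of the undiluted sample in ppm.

Overall dilution factor = 20.03 × 8.002 × 1000 × 5 = 8.01 × 10⁵.
Original = 0.930 ppb × 8.01 × 10⁵ = 7.45 × 10⁵ ppb = 745 ppm.

745 ppm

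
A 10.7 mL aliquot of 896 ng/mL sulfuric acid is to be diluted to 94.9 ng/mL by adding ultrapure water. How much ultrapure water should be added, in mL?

V₂ = C₁V₁/C₂ = 896 × 10.7 / 94.9 = 101 mL.
Diluent to add = V₂ − V₁ = 101 − 10.7 = 90.3 mL.

90.3 mL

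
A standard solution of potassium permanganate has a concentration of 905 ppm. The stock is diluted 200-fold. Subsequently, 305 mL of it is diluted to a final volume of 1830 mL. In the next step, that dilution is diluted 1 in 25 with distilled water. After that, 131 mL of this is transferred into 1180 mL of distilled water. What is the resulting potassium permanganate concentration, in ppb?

Overall dilution factor = 200 × 6 × 25 × 10.01 = 3.00 × 10⁵.
905 ppm / 3.00 × 10⁵ = 3.01 × 10⁻³ ppm = 3.01 ppb.

3.01 ppb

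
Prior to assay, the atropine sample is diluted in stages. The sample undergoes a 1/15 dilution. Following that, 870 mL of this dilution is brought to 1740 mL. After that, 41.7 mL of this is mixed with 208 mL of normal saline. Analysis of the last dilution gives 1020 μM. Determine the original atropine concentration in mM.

183 mM

Overall dilution factor = 15 × 2 × 5.988 = 180.
Original = 1020 μM × 180 = 1.83 × 10⁵ μM = 183 mM.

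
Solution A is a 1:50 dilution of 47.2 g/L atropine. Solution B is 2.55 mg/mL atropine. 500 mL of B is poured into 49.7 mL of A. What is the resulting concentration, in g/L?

C_A = 47.2 g/L / 50 = 0.944 g/L.
C_B = 2.55 mg/mL = 2.55 g/L.
C_mix = (C_A·V_A + C_B·V_B)/(V_A + V_B) = (0.944×49.7 + 2.55×500) / 549.7 = 2.40 g/L.

2.40 g/L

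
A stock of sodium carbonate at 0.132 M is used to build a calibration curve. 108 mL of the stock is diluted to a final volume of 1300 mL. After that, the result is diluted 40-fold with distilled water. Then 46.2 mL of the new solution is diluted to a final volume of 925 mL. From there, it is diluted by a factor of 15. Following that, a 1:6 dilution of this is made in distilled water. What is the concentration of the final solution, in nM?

Overall dilution factor = 12.04 × 40 × 20.02 × 15 × 6 = 8.68 × 10⁵.
0.132 M / 8.68 × 10⁵ = 1.52 × 10⁻⁷ M = 152 nM.

152 nM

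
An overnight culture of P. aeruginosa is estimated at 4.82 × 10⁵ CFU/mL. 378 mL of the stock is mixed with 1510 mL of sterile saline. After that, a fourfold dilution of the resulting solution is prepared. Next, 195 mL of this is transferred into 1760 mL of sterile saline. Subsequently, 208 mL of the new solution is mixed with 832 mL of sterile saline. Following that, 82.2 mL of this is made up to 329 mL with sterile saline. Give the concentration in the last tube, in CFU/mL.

120 CFU/mL

Overall dilution factor = 4.995 × 4 × 10.03 × 5 × 4.002 = 4008.
4.82 × 10⁵ CFU/mL / 4008 = 120 CFU/mL.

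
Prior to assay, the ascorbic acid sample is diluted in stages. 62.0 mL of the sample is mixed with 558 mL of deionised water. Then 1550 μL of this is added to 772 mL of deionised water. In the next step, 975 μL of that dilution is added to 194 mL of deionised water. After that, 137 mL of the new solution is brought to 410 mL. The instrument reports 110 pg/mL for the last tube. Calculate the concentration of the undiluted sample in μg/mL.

Overall dilution factor = 10 × 499.1 × 200.0 × 2.993 = 2.99 × 10⁶.
Original = 110 pg/mL × 2.99 × 10⁶ = 3.29 × 10⁸ pg/mL = 329 μg/mL.

329 μg/mL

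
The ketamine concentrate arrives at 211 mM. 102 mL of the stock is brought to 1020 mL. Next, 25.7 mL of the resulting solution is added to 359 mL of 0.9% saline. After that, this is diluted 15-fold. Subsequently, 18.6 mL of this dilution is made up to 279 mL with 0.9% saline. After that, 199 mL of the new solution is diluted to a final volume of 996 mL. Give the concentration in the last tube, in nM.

Overall dilution factor = 10 × 14.97 × 15 × 15 × 5.005 = 1.69 × 10⁵.
211 mM / 1.69 × 10⁵ = 1.25 × 10⁻³ mM = 1250 nM.

1250 nM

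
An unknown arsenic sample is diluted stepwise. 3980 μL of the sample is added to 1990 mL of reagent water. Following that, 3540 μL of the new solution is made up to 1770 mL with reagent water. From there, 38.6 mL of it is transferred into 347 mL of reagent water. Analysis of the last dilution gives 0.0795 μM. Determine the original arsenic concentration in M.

Overall dilution factor = 501 × 500 × 9.990 = 2.50 × 10⁶.
Original = 0.0795 μM × 2.50 × 10⁶ = 1.99 × 10⁵ μM = 0.199 M.

0.199 M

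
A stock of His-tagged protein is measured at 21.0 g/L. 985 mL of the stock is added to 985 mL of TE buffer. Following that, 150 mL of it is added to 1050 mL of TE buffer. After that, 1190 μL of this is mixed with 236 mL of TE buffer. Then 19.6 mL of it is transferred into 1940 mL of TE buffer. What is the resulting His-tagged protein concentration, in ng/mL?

65.9 ng/mL

Overall dilution factor = 2 × 8 × 199.3 × 99.98 = 3.19 × 10⁵.
21.0 g/L / 3.19 × 10⁵ = 6.59 × 10⁻⁵ g/L = 65.9 ng/mL.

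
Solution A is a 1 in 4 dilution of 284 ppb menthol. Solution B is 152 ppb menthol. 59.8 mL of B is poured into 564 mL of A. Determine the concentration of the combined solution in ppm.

C_A = 284 ppb / 4 = 71.0 ppb.
C_mix = (C_A·V_A + C_B·V_B)/(V_A + V_B) = (71.0×564 + 152×59.8) / 623.8 = 78.8 ppb = 0.0788 ppm.

0.0788 ppm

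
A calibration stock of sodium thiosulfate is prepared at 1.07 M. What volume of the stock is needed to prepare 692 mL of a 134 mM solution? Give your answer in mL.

134 mM = 0.134 M.
V₁ = C₂V₂/C₁ = 0.134 × 692 / 1.07 = 86.7 mL.

86.7 mL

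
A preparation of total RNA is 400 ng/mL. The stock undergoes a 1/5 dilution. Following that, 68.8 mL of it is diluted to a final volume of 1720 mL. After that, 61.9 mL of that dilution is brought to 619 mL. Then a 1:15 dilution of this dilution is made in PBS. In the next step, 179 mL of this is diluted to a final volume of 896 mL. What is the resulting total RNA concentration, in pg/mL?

Overall dilution factor = 5 × 25 × 10 × 15 × 5.006 = 9.39 × 10⁴.
400 ng/mL / 9.39 × 10⁴ = 4.26 × 10⁻³ ng/mL = 4.26 pg/mL.

4.26 pg/mL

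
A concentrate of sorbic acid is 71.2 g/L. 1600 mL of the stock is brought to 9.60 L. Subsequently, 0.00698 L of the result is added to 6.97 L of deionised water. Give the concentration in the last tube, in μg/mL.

11.9 μg/mL

Overall dilution factor = 6 × 999.6 = 5997.
71.2 g/L / 5997 = 0.0119 g/L = 11.9 μg/mL.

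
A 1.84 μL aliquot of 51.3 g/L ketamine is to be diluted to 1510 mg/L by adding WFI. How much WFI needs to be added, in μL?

1510 mg/L = 1.51 g/L.
V₂ = C₁V₁/C₂ = 51.3 × 1.84 / 1.51 = 62.5 μL.
Diluent to add = V₂ − V₁ = 62.5 − 1.84 = 60.7 μL.

60.7 μL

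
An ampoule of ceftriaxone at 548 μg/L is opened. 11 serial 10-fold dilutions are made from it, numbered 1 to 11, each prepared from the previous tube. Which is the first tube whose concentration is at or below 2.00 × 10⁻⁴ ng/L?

Tube n has concentration 548 μg/L / 10ⁿ.
Need 10ⁿ ≥ 548 μg/L / 2.00 × 10⁻⁴ ng/L = 2.74 × 10⁹, so n ≥ 9.44.
First such tube: n = 10.

tube 10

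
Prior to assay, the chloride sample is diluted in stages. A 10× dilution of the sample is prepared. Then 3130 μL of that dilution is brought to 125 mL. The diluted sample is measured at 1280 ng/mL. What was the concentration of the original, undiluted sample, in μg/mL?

Overall dilution factor = 10 × 39.94 = 399.
Original = 1280 ng/mL × 399 = 5.11 × 10⁵ ng/mL = 511 μg/mL.

511 μg/mL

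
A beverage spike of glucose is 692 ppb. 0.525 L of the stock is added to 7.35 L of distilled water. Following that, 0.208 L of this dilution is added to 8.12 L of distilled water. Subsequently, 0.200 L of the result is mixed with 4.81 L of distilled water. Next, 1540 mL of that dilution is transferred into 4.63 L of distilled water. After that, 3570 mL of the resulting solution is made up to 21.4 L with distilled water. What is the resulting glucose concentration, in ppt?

1.92 ppt

Overall dilution factor = 15 × 40.04 × 25.05 × 4.006 × 5.994 = 3.61 × 10⁵.
692 ppb / 3.61 × 10⁵ = 1.92 × 10⁻³ ppb = 1.92 ppt.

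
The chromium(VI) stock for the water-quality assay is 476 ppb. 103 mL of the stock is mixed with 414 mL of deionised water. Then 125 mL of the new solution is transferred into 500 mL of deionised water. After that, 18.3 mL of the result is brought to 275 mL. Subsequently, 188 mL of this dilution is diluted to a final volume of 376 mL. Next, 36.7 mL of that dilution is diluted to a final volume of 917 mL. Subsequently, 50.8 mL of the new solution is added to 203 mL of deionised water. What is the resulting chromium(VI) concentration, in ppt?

Overall dilution factor = 5.019 × 5 × 15.03 × 2 × 24.99 × 4.996 = 9.42 × 10⁴.
476 ppb / 9.42 × 10⁴ = 5.06 × 10⁻³ ppb = 5.06 ppt.

5.06 ppt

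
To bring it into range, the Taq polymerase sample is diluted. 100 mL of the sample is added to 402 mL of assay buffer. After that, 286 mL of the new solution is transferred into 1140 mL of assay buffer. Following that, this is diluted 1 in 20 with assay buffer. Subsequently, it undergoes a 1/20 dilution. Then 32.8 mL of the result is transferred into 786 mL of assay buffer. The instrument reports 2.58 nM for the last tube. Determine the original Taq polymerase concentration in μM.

Overall dilution factor = 5.020 × 4.986 × 20 × 20 × 24.96 = 2.50 × 10⁵.
Original = 2.58 nM × 2.50 × 10⁵ = 6.45 × 10⁵ nM = 645 μM.

645 μM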